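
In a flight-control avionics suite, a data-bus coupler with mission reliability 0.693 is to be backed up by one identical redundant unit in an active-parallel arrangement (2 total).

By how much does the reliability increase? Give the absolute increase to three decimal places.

R_before = 0.693
R_after = 1 − (1 − 0.693)^2 = 0.906
ΔR = 0.906 − 0.693 = 0.213

0.213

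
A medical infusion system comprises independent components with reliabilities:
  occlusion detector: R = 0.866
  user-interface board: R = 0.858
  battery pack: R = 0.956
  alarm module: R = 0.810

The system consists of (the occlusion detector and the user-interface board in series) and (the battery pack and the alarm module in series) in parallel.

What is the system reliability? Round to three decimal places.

Series (occlusion detector and user-interface board): 0.86600 × 0.85800 = 0.74303
Series (battery pack and alarm module): 0.95600 × 0.81000 = 0.77436
Parallel ([0.74303] and [0.77436]): 1 − (1 − 0.74303)(1 − 0.77436) = 0.942

0.942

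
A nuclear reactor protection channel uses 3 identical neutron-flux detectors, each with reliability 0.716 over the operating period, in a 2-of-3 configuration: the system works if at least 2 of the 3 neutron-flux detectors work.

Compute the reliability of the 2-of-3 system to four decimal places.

R = Σ_{i=2}^{3} C(3,i) p^i (1−p)^{3−i} with p = 0.716
C(3,2)·0.716^2·0.284^1 = 0.436783
C(3,3)·0.716^3·0.284^0 = 0.367062
Sum = 0.8038

0.8038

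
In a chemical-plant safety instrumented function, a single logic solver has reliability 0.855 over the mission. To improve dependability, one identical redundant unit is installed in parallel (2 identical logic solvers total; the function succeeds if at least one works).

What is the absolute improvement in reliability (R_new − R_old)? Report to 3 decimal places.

0.124

R_before = 0.855
R_after = 1 − (1 − 0.855)^2 = 0.979
ΔR = 0.979 − 0.855 = 0.124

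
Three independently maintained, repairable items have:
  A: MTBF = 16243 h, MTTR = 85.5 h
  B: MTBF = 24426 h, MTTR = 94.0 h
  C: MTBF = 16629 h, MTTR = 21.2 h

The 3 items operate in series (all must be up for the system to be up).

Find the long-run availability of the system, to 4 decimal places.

A(A) = MTBF/(MTBF+MTTR) = 16243/(16243+85.5) = 0.994764
A(B) = MTBF/(MTBF+MTTR) = 24426/(24426+94.0) = 0.996166
A(C) = MTBF/(MTBF+MTTR) = 16629/(16629+21.2) = 0.998727
Series availability: 0.994764 × 0.996166 × 0.998727 = 0.9897

0.9897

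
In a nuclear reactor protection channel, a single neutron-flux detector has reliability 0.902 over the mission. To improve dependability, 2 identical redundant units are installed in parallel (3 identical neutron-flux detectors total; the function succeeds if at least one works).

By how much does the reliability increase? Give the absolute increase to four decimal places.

0.0971

R_before = 0.902
R_after = 1 − (1 − 0.902)^3 = 0.9991
ΔR = 0.9991 − 0.902 = 0.0971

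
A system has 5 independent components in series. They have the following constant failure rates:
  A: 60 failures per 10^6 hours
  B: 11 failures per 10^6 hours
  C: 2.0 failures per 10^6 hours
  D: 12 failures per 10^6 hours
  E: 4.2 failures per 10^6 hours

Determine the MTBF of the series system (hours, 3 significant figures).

Series of exponential components: λ_sys = Σ λ_i
λ_sys = 0.000060 + 0.000011 + 0.0000020 + 0.000012 + 0.0000042 = 8.9200e-05 /h
MTBF = 1 / λ_sys = 11200 h

11200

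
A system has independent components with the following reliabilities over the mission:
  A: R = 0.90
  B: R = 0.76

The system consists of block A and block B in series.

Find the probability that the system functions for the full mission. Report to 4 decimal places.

Series (A and B): 0.900000 × 0.760000 = 0.6840

0.6840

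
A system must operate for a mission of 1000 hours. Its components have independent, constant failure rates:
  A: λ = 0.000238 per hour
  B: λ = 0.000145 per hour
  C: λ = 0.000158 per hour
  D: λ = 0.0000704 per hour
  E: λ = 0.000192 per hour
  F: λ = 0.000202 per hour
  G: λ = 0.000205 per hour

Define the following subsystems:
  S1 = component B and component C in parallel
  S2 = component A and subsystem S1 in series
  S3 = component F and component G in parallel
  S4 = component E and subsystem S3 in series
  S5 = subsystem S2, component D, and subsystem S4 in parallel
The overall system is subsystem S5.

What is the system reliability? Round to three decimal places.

R(A) = exp(−0.000238 × 1000) = 0.78820
R(B) = exp(−0.000145 × 1000) = 0.86502
R(C) = exp(−0.000158 × 1000) = 0.85385
R(D) = exp(−0.0000704 × 1000) = 0.93202
R(E) = exp(−0.000192 × 1000) = 0.82531
R(F) = exp(−0.000202 × 1000) = 0.81709
R(G) = exp(−0.000205 × 1000) = 0.81465
Parallel (B and C): 1 − (1 − 0.86502)(1 − 0.85385) = 0.98027
Series (A and [0.98027]): 0.78820 × 0.98027 = 0.77265
Parallel (F and G): 1 − (1 − 0.81709)(1 − 0.81465) = 0.96610
Series (E and [0.96610]): 0.82531 × 0.96610 = 0.79733
Parallel ([0.77265], D, and [0.79733]): 1 − (1 − 0.77265)(1 − 0.93202)(1 − 0.79733) = 0.997

0.997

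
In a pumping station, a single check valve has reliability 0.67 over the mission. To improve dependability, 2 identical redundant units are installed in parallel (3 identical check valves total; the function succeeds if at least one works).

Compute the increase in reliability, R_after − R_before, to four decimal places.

0.2941

R_before = 0.67
R_after = 1 − (1 − 0.67)^3 = 0.9641
ΔR = 0.9641 − 0.67 = 0.2941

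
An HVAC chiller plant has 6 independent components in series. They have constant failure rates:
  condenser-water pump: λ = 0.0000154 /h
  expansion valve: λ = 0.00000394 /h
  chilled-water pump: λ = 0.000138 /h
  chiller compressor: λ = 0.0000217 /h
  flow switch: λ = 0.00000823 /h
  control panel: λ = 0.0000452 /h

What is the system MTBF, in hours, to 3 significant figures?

4300

Series of exponential components: λ_sys = Σ λ_i
λ_sys = 0.0000154 + 0.00000394 + 0.000138 + 0.0000217 + 0.00000823 + 0.0000452 = 2.3247e-04 /h
MTBF = 1 / λ_sys = 4300 h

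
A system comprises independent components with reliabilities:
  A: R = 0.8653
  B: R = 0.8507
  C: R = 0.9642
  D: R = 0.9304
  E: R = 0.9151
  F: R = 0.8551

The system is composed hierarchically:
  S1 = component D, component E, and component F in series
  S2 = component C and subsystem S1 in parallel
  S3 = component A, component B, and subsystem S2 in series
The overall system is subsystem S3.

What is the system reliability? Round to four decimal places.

Series (D, E, and F): 0.930400 × 0.915100 × 0.855100 = 0.728040
Parallel (C and [0.728040]): 1 − (1 − 0.964200)(1 − 0.728040) = 0.990264
Series (A, B, and [0.990264]): 0.865300 × 0.850700 × 0.990264 = 0.7289

0.7289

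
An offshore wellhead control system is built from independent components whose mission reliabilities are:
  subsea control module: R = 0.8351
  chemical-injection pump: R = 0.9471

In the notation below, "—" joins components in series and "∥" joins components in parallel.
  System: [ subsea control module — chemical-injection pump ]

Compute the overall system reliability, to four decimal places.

0.7909

Series (subsea control module and chemical-injection pump): 0.835100 × 0.947100 = 0.7909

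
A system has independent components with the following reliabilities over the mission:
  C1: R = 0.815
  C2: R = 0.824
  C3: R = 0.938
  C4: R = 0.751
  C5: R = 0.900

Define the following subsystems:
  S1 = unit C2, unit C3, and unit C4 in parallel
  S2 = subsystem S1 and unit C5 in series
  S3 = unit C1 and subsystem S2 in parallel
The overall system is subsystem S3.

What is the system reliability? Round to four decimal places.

Parallel (C2, C3, and C4): 1 − (1 − 0.824000)(1 − 0.938000)(1 − 0.751000) = 0.997283
Series ([0.997283] and C5): 0.997283 × 0.900000 = 0.897555
Parallel (C1 and [0.897555]): 1 − (1 − 0.815000)(1 − 0.897555) = 0.9810

0.9810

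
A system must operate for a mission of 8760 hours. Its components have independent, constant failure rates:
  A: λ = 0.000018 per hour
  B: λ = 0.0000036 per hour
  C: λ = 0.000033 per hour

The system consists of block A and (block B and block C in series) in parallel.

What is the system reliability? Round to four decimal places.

0.9600

R(A) = exp(−0.000018 × 8760) = 0.854123
R(B) = exp(−0.0000036 × 8760) = 0.968956
R(C) = exp(−0.000033 × 8760) = 0.748952
Series (B and C): 0.968956 × 0.748952 = 0.725702
Parallel (A and [0.725702]): 1 − (1 − 0.854123)(1 − 0.725702) = 0.9600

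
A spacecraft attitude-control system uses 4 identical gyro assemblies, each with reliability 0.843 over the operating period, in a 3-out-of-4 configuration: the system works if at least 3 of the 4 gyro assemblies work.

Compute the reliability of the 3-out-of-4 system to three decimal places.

R = Σ_{i=3}^{4} C(4,i) p^i (1−p)^{4−i} with p = 0.843
C(4,3)·0.843^3·0.157^1 = 0.37622
C(4,4)·0.843^4·0.157^0 = 0.50502
Sum = 0.881

0.881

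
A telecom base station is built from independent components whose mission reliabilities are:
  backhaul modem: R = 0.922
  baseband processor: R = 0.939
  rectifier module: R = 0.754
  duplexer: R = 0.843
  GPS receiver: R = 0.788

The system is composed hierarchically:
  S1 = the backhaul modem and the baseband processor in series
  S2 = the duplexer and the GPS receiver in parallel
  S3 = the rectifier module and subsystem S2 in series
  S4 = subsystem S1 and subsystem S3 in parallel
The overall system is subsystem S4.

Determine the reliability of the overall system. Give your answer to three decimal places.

Series (backhaul modem and baseband processor): 0.92200 × 0.93900 = 0.86576
Parallel (duplexer and GPS receiver): 1 − (1 − 0.84300)(1 − 0.78800) = 0.96672
Series (rectifier module and [0.96672]): 0.75400 × 0.96672 = 0.72891
Parallel ([0.86576] and [0.72891]): 1 − (1 − 0.86576)(1 − 0.72891) = 0.964

0.964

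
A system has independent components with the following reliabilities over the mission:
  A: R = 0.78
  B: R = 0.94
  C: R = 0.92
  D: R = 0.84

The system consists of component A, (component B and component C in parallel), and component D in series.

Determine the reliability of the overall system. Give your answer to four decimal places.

Parallel (B and C): 1 − (1 − 0.940000)(1 − 0.920000) = 0.995200
Series (A, [0.995200], and D): 0.780000 × 0.995200 × 0.840000 = 0.6521

0.6521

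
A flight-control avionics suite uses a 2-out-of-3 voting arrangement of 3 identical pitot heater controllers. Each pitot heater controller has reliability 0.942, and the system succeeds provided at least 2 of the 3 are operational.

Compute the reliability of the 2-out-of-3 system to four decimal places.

R = Σ_{i=2}^{3} C(3,i) p^i (1−p)^{3−i} with p = 0.942
C(3,2)·0.942^2·0.058^1 = 0.154401
C(3,3)·0.942^3·0.058^0 = 0.835897
Sum = 0.9903

0.9903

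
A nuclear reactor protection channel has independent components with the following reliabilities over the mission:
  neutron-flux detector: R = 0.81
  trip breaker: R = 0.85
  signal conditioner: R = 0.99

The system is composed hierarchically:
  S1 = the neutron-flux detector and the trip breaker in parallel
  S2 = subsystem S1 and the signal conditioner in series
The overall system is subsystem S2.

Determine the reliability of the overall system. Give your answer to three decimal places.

0.962

Parallel (neutron-flux detector and trip breaker): 1 − (1 − 0.81000)(1 − 0.85000) = 0.97150
Series ([0.97150] and signal conditioner): 0.97150 × 0.99000 = 0.962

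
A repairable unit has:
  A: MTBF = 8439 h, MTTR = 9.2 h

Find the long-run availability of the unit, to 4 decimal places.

A(A) = MTBF/(MTBF+MTTR) = 8439/(8439+9.2) = 0.9989

0.9989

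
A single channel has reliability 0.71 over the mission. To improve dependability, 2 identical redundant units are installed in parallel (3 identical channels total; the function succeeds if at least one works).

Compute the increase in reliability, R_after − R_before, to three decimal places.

R_before = 0.71
R_after = 1 − (1 − 0.71)^3 = 0.976
ΔR = 0.976 − 0.71 = 0.266

0.266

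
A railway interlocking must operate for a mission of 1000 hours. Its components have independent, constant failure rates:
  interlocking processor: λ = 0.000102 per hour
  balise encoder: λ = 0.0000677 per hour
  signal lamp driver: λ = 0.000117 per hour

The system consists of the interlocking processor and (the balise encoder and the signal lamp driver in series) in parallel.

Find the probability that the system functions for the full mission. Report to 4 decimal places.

0.9836

R(interlocking processor) = exp(−0.000102 × 1000) = 0.903030
R(balise encoder) = exp(−0.0000677 × 1000) = 0.934541
R(signal lamp driver) = exp(−0.000117 × 1000) = 0.889585
Series (balise encoder and signal lamp driver): 0.934541 × 0.889585 = 0.831354
Parallel (interlocking processor and [0.831354]): 1 − (1 − 0.903030)(1 − 0.831354) = 0.9836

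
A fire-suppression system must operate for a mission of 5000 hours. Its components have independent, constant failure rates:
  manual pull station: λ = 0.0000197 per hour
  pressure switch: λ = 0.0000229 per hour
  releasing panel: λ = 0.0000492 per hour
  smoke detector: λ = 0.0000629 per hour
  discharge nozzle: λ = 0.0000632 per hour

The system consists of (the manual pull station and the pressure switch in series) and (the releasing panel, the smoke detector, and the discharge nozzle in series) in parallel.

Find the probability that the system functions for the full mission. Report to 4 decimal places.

0.8880

R(manual pull station) = exp(−0.0000197 × 5000) = 0.906196
R(pressure switch) = exp(−0.0000229 × 5000) = 0.891812
R(releasing panel) = exp(−0.0000492 × 5000) = 0.781922
R(smoke detector) = exp(−0.0000629 × 5000) = 0.730154
R(discharge nozzle) = exp(−0.0000632 × 5000) = 0.729059
Series (manual pull station and pressure switch): 0.906196 × 0.891812 = 0.808156
Series (releasing panel, smoke detector, and discharge nozzle): 0.781922 × 0.730154 × 0.729059 = 0.416237
Parallel ([0.808156] and [0.416237]): 1 − (1 − 0.808156)(1 − 0.416237) = 0.8880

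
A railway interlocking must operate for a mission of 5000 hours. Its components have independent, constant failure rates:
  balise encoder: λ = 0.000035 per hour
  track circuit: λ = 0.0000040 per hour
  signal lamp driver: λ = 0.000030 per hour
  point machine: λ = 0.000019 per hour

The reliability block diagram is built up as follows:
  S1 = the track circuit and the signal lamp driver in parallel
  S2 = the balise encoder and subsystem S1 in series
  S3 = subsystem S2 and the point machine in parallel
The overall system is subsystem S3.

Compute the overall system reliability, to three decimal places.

R(balise encoder) = exp(−0.000035 × 5000) = 0.83946
R(track circuit) = exp(−0.0000040 × 5000) = 0.98020
R(signal lamp driver) = exp(−0.000030 × 5000) = 0.86071
R(point machine) = exp(−0.000019 × 5000) = 0.90937
Parallel (track circuit and signal lamp driver): 1 − (1 − 0.98020)(1 − 0.86071) = 0.99724
Series (balise encoder and [0.99724]): 0.83946 × 0.99724 = 0.83714
Parallel ([0.83714] and point machine): 1 − (1 − 0.83714)(1 − 0.90937) = 0.985

0.985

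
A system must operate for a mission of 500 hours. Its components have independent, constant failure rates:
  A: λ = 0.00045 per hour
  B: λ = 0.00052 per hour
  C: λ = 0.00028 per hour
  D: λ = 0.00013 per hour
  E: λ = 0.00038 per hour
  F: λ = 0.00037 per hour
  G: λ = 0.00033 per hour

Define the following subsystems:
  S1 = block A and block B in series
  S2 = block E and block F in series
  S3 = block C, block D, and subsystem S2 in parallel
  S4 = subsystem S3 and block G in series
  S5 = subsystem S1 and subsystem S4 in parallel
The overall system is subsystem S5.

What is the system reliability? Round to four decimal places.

0.9407

R(A) = exp(−0.00045 × 500) = 0.798516
R(B) = exp(−0.00052 × 500) = 0.771052
R(C) = exp(−0.00028 × 500) = 0.869358
R(D) = exp(−0.00013 × 500) = 0.937067
R(E) = exp(−0.00038 × 500) = 0.826959
R(F) = exp(−0.00037 × 500) = 0.831104
R(G) = exp(−0.00033 × 500) = 0.847894
Series (A and B): 0.798516 × 0.771052 = 0.615697
Series (E and F): 0.826959 × 0.831104 = 0.687289
Parallel (C, D, and [0.687289]): 1 − (1 − 0.869358)(1 − 0.937067)(1 − 0.687289) = 0.997429
Series ([0.997429] and G): 0.997429 × 0.847894 = 0.845714
Parallel ([0.615697] and [0.845714]): 1 − (1 − 0.615697)(1 − 0.845714) = 0.9407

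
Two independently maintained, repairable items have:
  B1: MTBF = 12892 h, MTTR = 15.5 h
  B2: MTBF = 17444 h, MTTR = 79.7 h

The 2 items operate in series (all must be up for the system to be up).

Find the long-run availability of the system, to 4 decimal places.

A(B1) = MTBF/(MTBF+MTTR) = 12892/(12892+15.5) = 0.998799
A(B2) = MTBF/(MTBF+MTTR) = 17444/(17444+79.7) = 0.995452
Series availability: 0.998799 × 0.995452 = 0.9943

0.9943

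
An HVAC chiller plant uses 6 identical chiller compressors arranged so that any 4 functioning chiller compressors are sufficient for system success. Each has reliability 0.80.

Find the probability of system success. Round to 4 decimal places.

R = Σ_{i=4}^{6} C(6,i) p^i (1−p)^{6−i} with p = 0.80
C(6,4)·0.80^4·0.20^2 = 0.245760
C(6,5)·0.80^5·0.20^1 = 0.393216
C(6,6)·0.80^6·0.20^0 = 0.262144
Sum = 0.9011

0.9011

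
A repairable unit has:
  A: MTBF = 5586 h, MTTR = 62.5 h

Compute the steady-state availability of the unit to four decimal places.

0.9889

A(A) = MTBF/(MTBF+MTTR) = 5586/(5586+62.5) = 0.9889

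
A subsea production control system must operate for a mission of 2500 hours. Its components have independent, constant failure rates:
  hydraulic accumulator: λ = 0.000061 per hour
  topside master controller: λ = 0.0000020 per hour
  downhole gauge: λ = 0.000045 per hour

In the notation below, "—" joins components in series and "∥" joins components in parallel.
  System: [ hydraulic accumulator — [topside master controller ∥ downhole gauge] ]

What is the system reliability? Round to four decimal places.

0.8581

R(hydraulic accumulator) = exp(−0.000061 × 2500) = 0.858559
R(topside master controller) = exp(−0.0000020 × 2500) = 0.995012
R(downhole gauge) = exp(−0.000045 × 2500) = 0.893597
Parallel (topside master controller and downhole gauge): 1 − (1 − 0.995012)(1 − 0.893597) = 0.999469
Series (hydraulic accumulator and [0.999469]): 0.858559 × 0.999469 = 0.8581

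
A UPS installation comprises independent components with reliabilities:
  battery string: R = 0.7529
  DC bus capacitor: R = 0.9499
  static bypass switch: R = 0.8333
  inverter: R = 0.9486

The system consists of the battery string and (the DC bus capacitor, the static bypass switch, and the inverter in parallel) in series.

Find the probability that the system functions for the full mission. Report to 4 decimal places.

Parallel (DC bus capacitor, static bypass switch, and inverter): 1 − (1 − 0.949900)(1 − 0.833300)(1 − 0.948600) = 0.999571
Series (battery string and [0.999571]): 0.752900 × 0.999571 = 0.7526

0.7526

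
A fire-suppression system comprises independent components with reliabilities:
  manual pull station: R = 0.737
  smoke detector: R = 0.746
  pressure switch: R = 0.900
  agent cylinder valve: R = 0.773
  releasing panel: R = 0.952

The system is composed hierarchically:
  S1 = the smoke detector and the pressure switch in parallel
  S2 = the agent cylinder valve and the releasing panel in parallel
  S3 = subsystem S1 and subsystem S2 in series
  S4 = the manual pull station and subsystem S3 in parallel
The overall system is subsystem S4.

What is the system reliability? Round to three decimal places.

Parallel (smoke detector and pressure switch): 1 − (1 − 0.74600)(1 − 0.90000) = 0.97460
Parallel (agent cylinder valve and releasing panel): 1 − (1 − 0.77300)(1 − 0.95200) = 0.98910
Series ([0.97460] and [0.98910]): 0.97460 × 0.98910 = 0.96398
Parallel (manual pull station and [0.96398]): 1 − (1 − 0.73700)(1 − 0.96398) = 0.991

0.991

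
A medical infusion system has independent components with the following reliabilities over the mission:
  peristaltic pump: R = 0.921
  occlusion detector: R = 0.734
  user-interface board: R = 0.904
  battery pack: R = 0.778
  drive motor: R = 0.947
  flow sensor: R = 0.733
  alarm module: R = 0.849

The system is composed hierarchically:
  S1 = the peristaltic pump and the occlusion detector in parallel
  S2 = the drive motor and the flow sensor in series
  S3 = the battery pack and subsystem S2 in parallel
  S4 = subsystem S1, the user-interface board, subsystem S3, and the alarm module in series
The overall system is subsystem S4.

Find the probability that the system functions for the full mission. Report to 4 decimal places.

0.7004

Parallel (peristaltic pump and occlusion detector): 1 − (1 − 0.921000)(1 − 0.734000) = 0.978986
Series (drive motor and flow sensor): 0.947000 × 0.733000 = 0.694151
Parallel (battery pack and [0.694151]): 1 − (1 − 0.778000)(1 − 0.694151) = 0.932102
Series ([0.978986], user-interface board, [0.932102], and alarm module): 0.978986 × 0.904000 × 0.932102 × 0.849000 = 0.7004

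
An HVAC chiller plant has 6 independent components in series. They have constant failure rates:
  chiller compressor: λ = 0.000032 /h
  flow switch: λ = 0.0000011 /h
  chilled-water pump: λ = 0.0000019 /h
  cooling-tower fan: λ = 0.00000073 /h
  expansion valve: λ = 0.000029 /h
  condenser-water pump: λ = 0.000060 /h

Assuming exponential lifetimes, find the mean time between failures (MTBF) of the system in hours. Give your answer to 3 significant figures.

Series of exponential components: λ_sys = Σ λ_i
λ_sys = 0.000032 + 0.0000011 + 0.0000019 + 0.00000073 + 0.000029 + 0.000060 = 1.2473e-04 /h
MTBF = 1 / λ_sys = 8020 h

8020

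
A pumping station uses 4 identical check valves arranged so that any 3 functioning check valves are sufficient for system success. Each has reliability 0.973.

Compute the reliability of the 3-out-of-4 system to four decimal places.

0.9958

R = Σ_{i=3}^{4} C(4,i) p^i (1−p)^{4−i} with p = 0.973
C(4,3)·0.973^3·0.027^1 = 0.099486
C(4,4)·0.973^4·0.027^0 = 0.896296
Sum = 0.9958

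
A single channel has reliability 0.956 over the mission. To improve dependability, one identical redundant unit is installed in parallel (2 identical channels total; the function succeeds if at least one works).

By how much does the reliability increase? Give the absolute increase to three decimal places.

R_before = 0.956
R_after = 1 − (1 − 0.956)^2 = 0.998
ΔR = 0.998 − 0.956 = 0.042

0.042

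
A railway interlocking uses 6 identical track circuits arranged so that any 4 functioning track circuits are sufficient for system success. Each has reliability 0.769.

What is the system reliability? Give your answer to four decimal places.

0.8594

R = Σ_{i=4}^{6} C(6,i) p^i (1−p)^{6−i} with p = 0.769
C(6,4)·0.769^4·0.231^2 = 0.279911
C(6,5)·0.769^5·0.231^1 = 0.372730
C(6,6)·0.769^6·0.231^0 = 0.206804
Sum = 0.8594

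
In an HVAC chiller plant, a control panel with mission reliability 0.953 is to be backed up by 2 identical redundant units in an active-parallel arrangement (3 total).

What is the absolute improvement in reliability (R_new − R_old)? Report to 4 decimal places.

0.0469

R_before = 0.953
R_after = 1 − (1 − 0.953)^3 = 0.9999
ΔR = 0.9999 − 0.953 = 0.0469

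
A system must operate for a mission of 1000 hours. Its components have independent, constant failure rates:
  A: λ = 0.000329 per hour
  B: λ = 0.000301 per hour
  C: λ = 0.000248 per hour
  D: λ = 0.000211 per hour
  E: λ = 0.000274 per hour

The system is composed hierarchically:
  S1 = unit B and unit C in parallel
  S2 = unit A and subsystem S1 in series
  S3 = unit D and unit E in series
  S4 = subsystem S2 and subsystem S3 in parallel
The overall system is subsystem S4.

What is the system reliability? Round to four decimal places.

R(A) = exp(−0.000329 × 1000) = 0.719643
R(B) = exp(−0.000301 × 1000) = 0.740078
R(C) = exp(−0.000248 × 1000) = 0.780360
R(D) = exp(−0.000211 × 1000) = 0.809774
R(E) = exp(−0.000274 × 1000) = 0.760332
Parallel (B and C): 1 − (1 − 0.740078)(1 − 0.780360) = 0.942911
Series (A and [0.942911]): 0.719643 × 0.942911 = 0.678559
Series (D and E): 0.809774 × 0.760332 = 0.615697
Parallel ([0.678559] and [0.615697]): 1 − (1 − 0.678559)(1 − 0.615697) = 0.8765

0.8765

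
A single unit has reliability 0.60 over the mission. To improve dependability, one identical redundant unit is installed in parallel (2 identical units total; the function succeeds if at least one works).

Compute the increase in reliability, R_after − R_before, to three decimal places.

R_before = 0.60
R_after = 1 − (1 − 0.60)^2 = 0.840
ΔR = 0.840 − 0.60 = 0.240

0.240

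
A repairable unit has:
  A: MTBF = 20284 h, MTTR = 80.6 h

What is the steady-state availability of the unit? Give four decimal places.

0.9960

A(A) = MTBF/(MTBF+MTTR) = 20284/(20284+80.6) = 0.9960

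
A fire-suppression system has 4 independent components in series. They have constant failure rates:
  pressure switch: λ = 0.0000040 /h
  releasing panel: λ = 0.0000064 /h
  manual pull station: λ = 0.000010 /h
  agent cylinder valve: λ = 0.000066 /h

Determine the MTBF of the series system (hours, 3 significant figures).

11600

Series of exponential components: λ_sys = Σ λ_i
λ_sys = 0.0000040 + 0.0000064 + 0.000010 + 0.000066 = 8.6400e-05 /h
MTBF = 1 / λ_sys = 11600 h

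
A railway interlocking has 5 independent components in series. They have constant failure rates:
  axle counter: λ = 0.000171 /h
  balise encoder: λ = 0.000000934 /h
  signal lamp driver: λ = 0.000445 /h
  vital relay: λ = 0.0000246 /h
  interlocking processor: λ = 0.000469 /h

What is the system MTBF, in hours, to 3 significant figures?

Series of exponential components: λ_sys = Σ λ_i
λ_sys = 0.000171 + 0.000000934 + 0.000445 + 0.0000246 + 0.000469 = 1.1105e-03 /h
MTBF = 1 / λ_sys = 900 h

900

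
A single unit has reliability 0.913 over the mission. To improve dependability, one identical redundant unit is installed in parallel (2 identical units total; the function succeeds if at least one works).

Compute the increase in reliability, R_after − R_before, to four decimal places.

R_before = 0.913
R_after = 1 − (1 − 0.913)^2 = 0.9924
ΔR = 0.9924 − 0.913 = 0.0794

0.0794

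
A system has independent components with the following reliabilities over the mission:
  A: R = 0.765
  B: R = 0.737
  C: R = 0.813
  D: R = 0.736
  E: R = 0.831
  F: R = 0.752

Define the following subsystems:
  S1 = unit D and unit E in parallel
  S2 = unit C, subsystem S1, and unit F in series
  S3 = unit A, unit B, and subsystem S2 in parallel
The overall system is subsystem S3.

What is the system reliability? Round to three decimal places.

Parallel (D and E): 1 − (1 − 0.73600)(1 − 0.83100) = 0.95538
Series (C, [0.95538], and F): 0.81300 × 0.95538 × 0.75200 = 0.58410
Parallel (A, B, and [0.58410]): 1 − (1 − 0.76500)(1 − 0.73700)(1 − 0.58410) = 0.974

0.974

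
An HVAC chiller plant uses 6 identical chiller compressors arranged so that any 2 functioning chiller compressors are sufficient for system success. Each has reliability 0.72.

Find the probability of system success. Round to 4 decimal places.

R = Σ_{i=2}^{6} C(6,i) p^i (1−p)^{6−i} with p = 0.72
C(6,2)·0.72^2·0.28^4 = 0.047796
C(6,3)·0.72^3·0.28^3 = 0.163871
C(6,4)·0.72^4·0.28^2 = 0.316037
C(6,5)·0.72^5·0.28^1 = 0.325066
C(6,6)·0.72^6·0.28^0 = 0.139314
Sum = 0.9921

0.9921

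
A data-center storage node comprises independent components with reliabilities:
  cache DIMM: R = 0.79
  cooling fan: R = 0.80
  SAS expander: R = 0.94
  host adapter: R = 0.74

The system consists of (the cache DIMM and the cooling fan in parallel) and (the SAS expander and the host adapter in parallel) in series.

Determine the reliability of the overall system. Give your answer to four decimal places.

0.9431

Parallel (cache DIMM and cooling fan): 1 − (1 − 0.790000)(1 − 0.800000) = 0.958000
Parallel (SAS expander and host adapter): 1 − (1 − 0.940000)(1 − 0.740000) = 0.984400
Series ([0.958000] and [0.984400]): 0.958000 × 0.984400 = 0.9431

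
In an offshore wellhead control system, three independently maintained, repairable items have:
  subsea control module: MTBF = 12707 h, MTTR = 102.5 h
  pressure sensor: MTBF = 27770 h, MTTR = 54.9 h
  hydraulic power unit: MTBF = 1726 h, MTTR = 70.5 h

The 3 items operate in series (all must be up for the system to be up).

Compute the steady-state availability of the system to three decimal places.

0.951

A(subsea control module) = MTBF/(MTBF+MTTR) = 12707/(12707+102.5) = 0.991998
A(pressure sensor) = MTBF/(MTBF+MTTR) = 27770/(27770+54.9) = 0.998027
A(hydraulic power unit) = MTBF/(MTBF+MTTR) = 1726/(1726+70.5) = 0.960757
Series availability: 0.991998 × 0.998027 × 0.960757 = 0.951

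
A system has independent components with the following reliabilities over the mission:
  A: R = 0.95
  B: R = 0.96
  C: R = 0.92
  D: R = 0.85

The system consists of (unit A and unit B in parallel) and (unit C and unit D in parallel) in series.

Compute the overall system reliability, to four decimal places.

Parallel (A and B): 1 − (1 − 0.950000)(1 − 0.960000) = 0.998000
Parallel (C and D): 1 − (1 − 0.920000)(1 − 0.850000) = 0.988000
Series ([0.998000] and [0.988000]): 0.998000 × 0.988000 = 0.9860

0.9860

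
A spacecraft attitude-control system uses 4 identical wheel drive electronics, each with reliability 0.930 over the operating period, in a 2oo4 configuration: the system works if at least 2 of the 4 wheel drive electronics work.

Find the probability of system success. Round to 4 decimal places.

R = Σ_{i=2}^{4} C(4,i) p^i (1−p)^{4−i} with p = 0.930
C(4,2)·0.930^2·0.070^2 = 0.025428
C(4,3)·0.930^3·0.070^1 = 0.225220
C(4,4)·0.930^4·0.070^0 = 0.748052
Sum = 0.9987

0.9987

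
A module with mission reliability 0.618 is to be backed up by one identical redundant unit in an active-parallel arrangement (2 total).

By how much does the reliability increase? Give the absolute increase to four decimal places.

R_before = 0.618
R_after = 1 − (1 − 0.618)^2 = 0.8541
ΔR = 0.8541 − 0.618 = 0.2361

0.2361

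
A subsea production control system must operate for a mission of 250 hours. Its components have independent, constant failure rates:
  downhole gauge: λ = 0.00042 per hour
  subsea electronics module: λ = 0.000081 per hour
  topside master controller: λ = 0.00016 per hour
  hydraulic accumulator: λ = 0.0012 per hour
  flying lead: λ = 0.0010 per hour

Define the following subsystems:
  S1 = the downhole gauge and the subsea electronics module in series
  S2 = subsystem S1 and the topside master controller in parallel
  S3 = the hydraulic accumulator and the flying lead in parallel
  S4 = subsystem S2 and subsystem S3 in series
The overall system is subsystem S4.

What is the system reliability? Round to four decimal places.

R(downhole gauge) = exp(−0.00042 × 250) = 0.900325
R(subsea electronics module) = exp(−0.000081 × 250) = 0.979954
R(topside master controller) = exp(−0.00016 × 250) = 0.960789
R(hydraulic accumulator) = exp(−0.0012 × 250) = 0.740818
R(flying lead) = exp(−0.0010 × 250) = 0.778801
Series (downhole gauge and subsea electronics module): 0.900325 × 0.979954 = 0.882277
Parallel ([0.882277] and topside master controller): 1 − (1 − 0.882277)(1 − 0.960789) = 0.995384
Parallel (hydraulic accumulator and flying lead): 1 − (1 − 0.740818)(1 − 0.778801) = 0.942669
Series ([0.995384] and [0.942669]): 0.995384 × 0.942669 = 0.9383

0.9383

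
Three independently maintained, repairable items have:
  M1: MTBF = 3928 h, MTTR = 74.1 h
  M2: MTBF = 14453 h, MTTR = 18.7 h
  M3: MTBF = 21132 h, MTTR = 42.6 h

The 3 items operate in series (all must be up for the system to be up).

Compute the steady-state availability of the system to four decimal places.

A(M1) = MTBF/(MTBF+MTTR) = 3928/(3928+74.1) = 0.981485
A(M2) = MTBF/(MTBF+MTTR) = 14453/(14453+18.7) = 0.998708
A(M3) = MTBF/(MTBF+MTTR) = 21132/(21132+42.6) = 0.997988
Series availability: 0.981485 × 0.998708 × 0.997988 = 0.9782

0.9782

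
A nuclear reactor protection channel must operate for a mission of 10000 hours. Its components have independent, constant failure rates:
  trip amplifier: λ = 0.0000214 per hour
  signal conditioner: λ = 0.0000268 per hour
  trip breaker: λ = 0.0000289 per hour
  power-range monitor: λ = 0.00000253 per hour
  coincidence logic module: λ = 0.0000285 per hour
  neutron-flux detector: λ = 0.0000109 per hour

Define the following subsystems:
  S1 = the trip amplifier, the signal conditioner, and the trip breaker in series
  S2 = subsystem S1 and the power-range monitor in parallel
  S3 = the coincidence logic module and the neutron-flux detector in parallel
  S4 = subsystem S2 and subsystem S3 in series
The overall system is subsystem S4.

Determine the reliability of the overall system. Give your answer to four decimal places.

0.9613

R(trip amplifier) = exp(−0.0000214 × 10000) = 0.807348
R(signal conditioner) = exp(−0.0000268 × 10000) = 0.764908
R(trip breaker) = exp(−0.0000289 × 10000) = 0.749012
R(power-range monitor) = exp(−0.00000253 × 10000) = 0.975017
R(coincidence logic module) = exp(−0.0000285 × 10000) = 0.752014
R(neutron-flux detector) = exp(−0.0000109 × 10000) = 0.896730
Series (trip amplifier, signal conditioner, and trip breaker): 0.807348 × 0.764908 × 0.749012 = 0.462550
Parallel ([0.462550] and power-range monitor): 1 − (1 − 0.462550)(1 − 0.975017) = 0.986573
Parallel (coincidence logic module and neutron-flux detector): 1 − (1 − 0.752014)(1 − 0.896730) = 0.974390
Series ([0.986573] and [0.974390]): 0.986573 × 0.974390 = 0.9613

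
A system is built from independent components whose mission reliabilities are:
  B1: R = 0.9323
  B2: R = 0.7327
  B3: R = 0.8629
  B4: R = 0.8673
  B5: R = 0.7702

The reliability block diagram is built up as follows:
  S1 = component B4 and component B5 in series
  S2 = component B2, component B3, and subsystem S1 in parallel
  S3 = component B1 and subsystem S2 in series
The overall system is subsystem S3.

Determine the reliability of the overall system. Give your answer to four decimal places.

0.9210

Series (B4 and B5): 0.867300 × 0.770200 = 0.667994
Parallel (B2, B3, and [0.667994]): 1 − (1 − 0.732700)(1 − 0.862900)(1 − 0.667994) = 0.987833
Series (B1 and [0.987833]): 0.932300 × 0.987833 = 0.9210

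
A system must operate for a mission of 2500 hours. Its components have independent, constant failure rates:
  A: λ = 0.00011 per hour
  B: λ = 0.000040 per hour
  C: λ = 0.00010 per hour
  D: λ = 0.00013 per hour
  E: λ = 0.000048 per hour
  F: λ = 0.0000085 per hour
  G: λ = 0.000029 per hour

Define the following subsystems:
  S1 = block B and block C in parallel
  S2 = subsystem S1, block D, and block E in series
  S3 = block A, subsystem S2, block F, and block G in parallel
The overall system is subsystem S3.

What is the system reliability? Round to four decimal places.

R(A) = exp(−0.00011 × 2500) = 0.759572
R(B) = exp(−0.000040 × 2500) = 0.904837
R(C) = exp(−0.00010 × 2500) = 0.778801
R(D) = exp(−0.00013 × 2500) = 0.722527
R(E) = exp(−0.000048 × 2500) = 0.886920
R(F) = exp(−0.0000085 × 2500) = 0.978974
R(G) = exp(−0.000029 × 2500) = 0.930066
Parallel (B and C): 1 − (1 − 0.904837)(1 − 0.778801) = 0.978950
Series ([0.978950], D, and E): 0.978950 × 0.722527 × 0.886920 = 0.627334
Parallel (A, [0.627334], F, and G): 1 − (1 − 0.759572)(1 − 0.627334)(1 − 0.978974)(1 − 0.930066) = 0.9999

0.9999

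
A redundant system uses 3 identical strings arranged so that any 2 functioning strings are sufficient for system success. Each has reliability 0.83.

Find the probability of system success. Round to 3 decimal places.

R = Σ_{i=2}^{3} C(3,i) p^i (1−p)^{3−i} with p = 0.83
C(3,2)·0.83^2·0.17^1 = 0.35134
C(3,3)·0.83^3·0.17^0 = 0.57179
Sum = 0.923

0.923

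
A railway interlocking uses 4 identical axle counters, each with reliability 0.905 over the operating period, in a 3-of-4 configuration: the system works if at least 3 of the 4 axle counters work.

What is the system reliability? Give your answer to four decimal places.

0.9525

R = Σ_{i=3}^{4} C(4,i) p^i (1−p)^{4−i} with p = 0.905
C(4,3)·0.905^3·0.095^1 = 0.281663
C(4,4)·0.905^4·0.095^0 = 0.670802
Sum = 0.9525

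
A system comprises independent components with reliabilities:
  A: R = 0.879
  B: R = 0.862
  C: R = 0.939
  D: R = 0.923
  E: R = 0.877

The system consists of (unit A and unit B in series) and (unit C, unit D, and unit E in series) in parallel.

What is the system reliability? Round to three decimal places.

Series (A and B): 0.87900 × 0.86200 = 0.75770
Series (C, D, and E): 0.93900 × 0.92300 × 0.87700 = 0.76009
Parallel ([0.75770] and [0.76009]): 1 − (1 − 0.75770)(1 − 0.76009) = 0.942

0.942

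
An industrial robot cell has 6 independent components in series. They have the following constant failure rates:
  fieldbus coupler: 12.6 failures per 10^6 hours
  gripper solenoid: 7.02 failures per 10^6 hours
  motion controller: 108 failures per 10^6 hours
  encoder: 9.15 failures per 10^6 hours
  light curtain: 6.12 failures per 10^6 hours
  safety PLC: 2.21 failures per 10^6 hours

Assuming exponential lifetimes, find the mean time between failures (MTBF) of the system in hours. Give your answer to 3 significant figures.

Series of exponential components: λ_sys = Σ λ_i
λ_sys = 0.0000126 + 0.00000702 + 0.000108 + 0.00000915 + 0.00000612 + 0.00000221 = 1.4510e-04 /h
MTBF = 1 / λ_sys = 6890 h

6890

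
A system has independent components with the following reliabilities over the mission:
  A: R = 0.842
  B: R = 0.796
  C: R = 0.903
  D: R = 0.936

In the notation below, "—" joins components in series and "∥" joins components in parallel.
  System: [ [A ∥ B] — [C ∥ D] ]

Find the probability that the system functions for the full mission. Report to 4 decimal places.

0.9618

Parallel (A and B): 1 − (1 − 0.842000)(1 − 0.796000) = 0.967768
Parallel (C and D): 1 − (1 − 0.903000)(1 − 0.936000) = 0.993792
Series ([0.967768] and [0.993792]): 0.967768 × 0.993792 = 0.9618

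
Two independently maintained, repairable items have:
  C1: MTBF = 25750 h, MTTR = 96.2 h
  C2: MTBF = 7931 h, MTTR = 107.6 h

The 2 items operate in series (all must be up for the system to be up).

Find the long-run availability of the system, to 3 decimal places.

A(C1) = MTBF/(MTBF+MTTR) = 25750/(25750+96.2) = 0.996278
A(C2) = MTBF/(MTBF+MTTR) = 7931/(7931+107.6) = 0.986615
Series availability: 0.996278 × 0.986615 = 0.983

0.983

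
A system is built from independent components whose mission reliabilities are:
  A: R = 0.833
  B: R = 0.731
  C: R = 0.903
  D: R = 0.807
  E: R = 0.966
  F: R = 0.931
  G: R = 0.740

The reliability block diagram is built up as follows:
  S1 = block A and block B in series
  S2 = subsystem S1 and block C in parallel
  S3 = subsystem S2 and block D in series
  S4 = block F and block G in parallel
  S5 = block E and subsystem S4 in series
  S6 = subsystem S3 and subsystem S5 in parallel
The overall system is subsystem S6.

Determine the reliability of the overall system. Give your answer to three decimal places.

0.989

Series (A and B): 0.83300 × 0.73100 = 0.60892
Parallel ([0.60892] and C): 1 − (1 − 0.60892)(1 − 0.90300) = 0.96207
Series ([0.96207] and D): 0.96207 × 0.80700 = 0.77639
Parallel (F and G): 1 − (1 − 0.93100)(1 − 0.74000) = 0.98206
Series (E and [0.98206]): 0.96600 × 0.98206 = 0.94867
Parallel ([0.77639] and [0.94867]): 1 − (1 − 0.77639)(1 − 0.94867) = 0.989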